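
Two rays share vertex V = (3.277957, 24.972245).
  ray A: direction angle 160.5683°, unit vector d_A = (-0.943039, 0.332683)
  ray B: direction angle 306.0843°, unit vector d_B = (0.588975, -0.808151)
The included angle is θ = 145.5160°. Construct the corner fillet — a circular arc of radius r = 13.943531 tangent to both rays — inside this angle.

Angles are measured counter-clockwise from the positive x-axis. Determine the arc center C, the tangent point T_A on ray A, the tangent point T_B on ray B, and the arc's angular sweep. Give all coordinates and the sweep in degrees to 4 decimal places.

bisector direction at 233.3263° = (-0.597257,-0.802050)
center distance |VC| = r/sin(θ/2) = 13.943531/sin(72.7580°) = 14.599618
C = V + |VC|·bis = (-5.4418,13.2626)
T_A = V + ((C−V)·d_A)·d_A = V + 4.3274·d_A = (-0.8030,26.4119)
T_B = V + ((C−V)·d_B)·d_B = V + 4.3274·d_B = (5.8267,21.4750)
sweep = 180° − θ = 34.4840°

center=(-5.4418,13.2626) T_A=(-0.8030,26.4119) T_B=(5.8267,21.4750) sweep=34.4840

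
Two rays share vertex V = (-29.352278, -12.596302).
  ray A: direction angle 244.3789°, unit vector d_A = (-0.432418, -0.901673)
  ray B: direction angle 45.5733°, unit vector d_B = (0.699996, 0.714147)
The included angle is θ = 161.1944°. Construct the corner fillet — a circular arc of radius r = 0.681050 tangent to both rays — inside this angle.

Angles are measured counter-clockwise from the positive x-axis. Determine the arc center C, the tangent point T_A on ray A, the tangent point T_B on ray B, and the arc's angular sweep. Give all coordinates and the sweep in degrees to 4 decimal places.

center=(-28.7870,-12.9925) T_A=(-29.4010,-12.6980) T_B=(-29.2733,-12.5158) sweep=18.8056

bisector direction at 324.9761° = (0.818913,-0.573918)
center distance |VC| = r/sin(θ/2) = 0.681050/sin(80.5972°) = 0.690325
C = V + |VC|·bis = (-28.7870,-12.9925)
T_A = V + ((C−V)·d_A)·d_A = V + 0.1128·d_A = (-29.4010,-12.6980)
T_B = V + ((C−V)·d_B)·d_B = V + 0.1128·d_B = (-29.2733,-12.5158)
sweep = 180° − θ = 18.8056°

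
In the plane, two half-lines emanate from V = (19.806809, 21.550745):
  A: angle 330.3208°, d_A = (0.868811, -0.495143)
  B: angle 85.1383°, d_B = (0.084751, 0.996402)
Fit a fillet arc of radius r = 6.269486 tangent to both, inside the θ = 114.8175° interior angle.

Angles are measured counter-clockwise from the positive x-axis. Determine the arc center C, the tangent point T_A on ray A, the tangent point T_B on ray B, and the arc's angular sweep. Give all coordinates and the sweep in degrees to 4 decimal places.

center=(26.3934,25.0131) T_A=(23.2891,19.5661) T_B=(20.1465,25.5445) sweep=65.1825

bisector direction at 27.7296° = (0.885154,0.465299)
center distance |VC| = r/sin(θ/2) = 6.269486/sin(57.4087°) = 7.441220
C = V + |VC|·bis = (26.3934,25.0131)
T_A = V + ((C−V)·d_A)·d_A = V + 4.0082·d_A = (23.2891,19.5661)
T_B = V + ((C−V)·d_B)·d_B = V + 4.0082·d_B = (20.1465,25.5445)
sweep = 180° − θ = 65.1825°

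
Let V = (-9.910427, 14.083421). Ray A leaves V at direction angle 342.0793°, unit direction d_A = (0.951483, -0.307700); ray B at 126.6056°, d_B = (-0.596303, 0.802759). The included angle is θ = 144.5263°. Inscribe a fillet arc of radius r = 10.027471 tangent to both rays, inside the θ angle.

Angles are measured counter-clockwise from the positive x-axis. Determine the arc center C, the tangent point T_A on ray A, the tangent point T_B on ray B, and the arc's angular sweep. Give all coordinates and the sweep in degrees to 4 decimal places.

bisector direction at 54.3424° = (0.582939,0.812516)
center distance |VC| = r/sin(θ/2) = 10.027471/sin(72.2631°) = 10.527907
C = V + |VC|·bis = (-3.7733,22.6375)
T_A = V + ((C−V)·d_A)·d_A = V + 3.2073·d_A = (-6.8588,13.0965)
T_B = V + ((C−V)·d_B)·d_B = V + 3.2073·d_B = (-11.8229,16.6581)
sweep = 180° − θ = 35.4737°

center=(-3.7733,22.6375) T_A=(-6.8588,13.0965) T_B=(-11.8229,16.6581) sweep=35.4737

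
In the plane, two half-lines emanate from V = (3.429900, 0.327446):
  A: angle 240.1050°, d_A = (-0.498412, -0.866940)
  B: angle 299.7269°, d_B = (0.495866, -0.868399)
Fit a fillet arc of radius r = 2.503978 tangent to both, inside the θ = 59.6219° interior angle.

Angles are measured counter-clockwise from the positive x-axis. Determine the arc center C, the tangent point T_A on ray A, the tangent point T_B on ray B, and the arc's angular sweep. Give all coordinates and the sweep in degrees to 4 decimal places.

bisector direction at 269.9160° = (-0.001467,-0.999999)
center distance |VC| = r/sin(θ/2) = 2.503978/sin(29.8109°) = 5.036768
C = V + |VC|·bis = (3.4225,-4.7093)
T_A = V + ((C−V)·d_A)·d_A = V + 4.3703·d_A = (1.2517,-3.4613)
T_B = V + ((C−V)·d_B)·d_B = V + 4.3703·d_B = (5.5970,-3.4677)
sweep = 180° − θ = 120.3781°

center=(3.4225,-4.7093) T_A=(1.2517,-3.4613) T_B=(5.5970,-3.4677) sweep=120.3781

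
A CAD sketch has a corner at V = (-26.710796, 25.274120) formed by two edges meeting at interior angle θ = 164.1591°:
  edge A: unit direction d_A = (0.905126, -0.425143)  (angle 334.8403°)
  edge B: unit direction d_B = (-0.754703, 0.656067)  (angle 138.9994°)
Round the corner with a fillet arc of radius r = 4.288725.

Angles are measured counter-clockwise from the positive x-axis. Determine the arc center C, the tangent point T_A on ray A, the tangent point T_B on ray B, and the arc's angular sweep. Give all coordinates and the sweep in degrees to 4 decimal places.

bisector direction at 56.9198° = (0.545812,0.837908)
center distance |VC| = r/sin(θ/2) = 4.288725/sin(82.0795°) = 4.330032
C = V + |VC|·bis = (-24.3474,28.9023)
T_A = V + ((C−V)·d_A)·d_A = V + 0.5967·d_A = (-26.1707,25.0205)
T_B = V + ((C−V)·d_B)·d_B = V + 0.5967·d_B = (-27.1611,25.6656)
sweep = 180° − θ = 15.8409°

center=(-24.3474,28.9023) T_A=(-26.1707,25.0205) T_B=(-27.1611,25.6656) sweep=15.8409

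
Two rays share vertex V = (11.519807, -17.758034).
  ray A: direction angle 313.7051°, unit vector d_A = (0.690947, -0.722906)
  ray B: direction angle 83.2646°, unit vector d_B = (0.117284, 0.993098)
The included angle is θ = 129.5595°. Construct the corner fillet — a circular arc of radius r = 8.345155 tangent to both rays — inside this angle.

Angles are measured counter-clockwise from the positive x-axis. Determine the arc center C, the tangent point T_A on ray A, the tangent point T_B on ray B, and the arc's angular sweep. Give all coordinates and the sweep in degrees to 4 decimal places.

bisector direction at 18.4849° = (0.948408,0.317054)
center distance |VC| = r/sin(θ/2) = 8.345155/sin(64.7798°) = 9.224463
C = V + |VC|·bis = (20.2684,-14.8334)
T_A = V + ((C−V)·d_A)·d_A = V + 3.9305·d_A = (14.2356,-20.5994)
T_B = V + ((C−V)·d_B)·d_B = V + 3.9305·d_B = (11.9808,-13.8546)
sweep = 180° − θ = 50.4405°

center=(20.2684,-14.8334) T_A=(14.2356,-20.5994) T_B=(11.9808,-13.8546) sweep=50.4405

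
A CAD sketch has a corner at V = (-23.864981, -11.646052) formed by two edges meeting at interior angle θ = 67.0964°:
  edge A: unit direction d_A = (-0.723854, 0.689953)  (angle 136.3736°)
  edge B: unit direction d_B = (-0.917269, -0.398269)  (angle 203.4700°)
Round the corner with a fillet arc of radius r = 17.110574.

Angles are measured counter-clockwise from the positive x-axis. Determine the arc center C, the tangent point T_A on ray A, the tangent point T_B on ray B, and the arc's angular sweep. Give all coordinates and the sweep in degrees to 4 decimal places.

center=(-54.3489,-6.2280) T_A=(-42.5434,6.1575) T_B=(-47.5342,-21.9230) sweep=112.9036

bisector direction at 169.9218° = (-0.984570,0.174992)
center distance |VC| = r/sin(θ/2) = 17.110574/sin(33.5482°) = 30.961615
C = V + |VC|·bis = (-54.3489,-6.2280)
T_A = V + ((C−V)·d_A)·d_A = V + 25.8041·d_A = (-42.5434,6.1575)
T_B = V + ((C−V)·d_B)·d_B = V + 25.8041·d_B = (-47.5342,-21.9230)
sweep = 180° − θ = 112.9036°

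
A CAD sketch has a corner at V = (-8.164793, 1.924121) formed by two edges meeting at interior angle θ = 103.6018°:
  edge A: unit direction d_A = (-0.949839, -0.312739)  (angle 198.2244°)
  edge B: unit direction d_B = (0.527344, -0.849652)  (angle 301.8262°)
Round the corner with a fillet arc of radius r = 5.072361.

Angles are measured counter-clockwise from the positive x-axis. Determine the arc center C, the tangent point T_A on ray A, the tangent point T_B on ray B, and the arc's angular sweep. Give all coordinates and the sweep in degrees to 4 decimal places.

center=(-10.3697,-4.1421) T_A=(-11.9560,0.6758) T_B=(-6.0599,-1.4672) sweep=76.3982

bisector direction at 250.0253° = (-0.341605,-0.939844)
center distance |VC| = r/sin(θ/2) = 5.072361/sin(51.8009°) = 6.454481
C = V + |VC|·bis = (-10.3697,-4.1421)
T_A = V + ((C−V)·d_A)·d_A = V + 3.9914·d_A = (-11.9560,0.6758)
T_B = V + ((C−V)·d_B)·d_B = V + 3.9914·d_B = (-6.0599,-1.4672)
sweep = 180° − θ = 76.3982°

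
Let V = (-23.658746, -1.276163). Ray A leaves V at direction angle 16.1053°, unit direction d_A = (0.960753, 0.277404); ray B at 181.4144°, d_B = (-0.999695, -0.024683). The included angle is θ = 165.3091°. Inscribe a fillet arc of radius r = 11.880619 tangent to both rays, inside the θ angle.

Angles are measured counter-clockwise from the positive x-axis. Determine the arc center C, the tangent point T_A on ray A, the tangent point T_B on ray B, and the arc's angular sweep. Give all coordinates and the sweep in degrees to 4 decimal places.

center=(-25.4831,10.5630) T_A=(-22.1873,-0.8513) T_B=(-25.1898,-1.3140) sweep=14.6909

bisector direction at 98.7599° = (-0.152293,0.988335)
center distance |VC| = r/sin(θ/2) = 11.880619/sin(82.6546°) = 11.978926
C = V + |VC|·bis = (-25.4831,10.5630)
T_A = V + ((C−V)·d_A)·d_A = V + 1.5315·d_A = (-22.1873,-0.8513)
T_B = V + ((C−V)·d_B)·d_B = V + 1.5315·d_B = (-25.1898,-1.3140)
sweep = 180° − θ = 14.6909°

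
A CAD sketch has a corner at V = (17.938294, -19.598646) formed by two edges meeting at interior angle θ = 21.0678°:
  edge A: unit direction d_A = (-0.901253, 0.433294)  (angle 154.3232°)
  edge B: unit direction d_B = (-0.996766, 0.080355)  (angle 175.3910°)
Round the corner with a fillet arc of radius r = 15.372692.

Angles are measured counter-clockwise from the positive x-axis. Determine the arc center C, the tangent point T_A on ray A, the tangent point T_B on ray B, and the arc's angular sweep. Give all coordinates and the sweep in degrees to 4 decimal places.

bisector direction at 164.8571° = (-0.965277,0.261227)
center distance |VC| = r/sin(θ/2) = 15.372692/sin(10.5339°) = 84.087753
C = V + |VC|·bis = (-63.2297,2.3674)
T_A = V + ((C−V)·d_A)·d_A = V + 82.6706·d_A = (-56.5688,16.2221)
T_B = V + ((C−V)·d_B)·d_B = V + 82.6706·d_B = (-64.4650,-12.9556)
sweep = 180° − θ = 158.9322°

center=(-63.2297,2.3674) T_A=(-56.5688,16.2221) T_B=(-64.4650,-12.9556) sweep=158.9322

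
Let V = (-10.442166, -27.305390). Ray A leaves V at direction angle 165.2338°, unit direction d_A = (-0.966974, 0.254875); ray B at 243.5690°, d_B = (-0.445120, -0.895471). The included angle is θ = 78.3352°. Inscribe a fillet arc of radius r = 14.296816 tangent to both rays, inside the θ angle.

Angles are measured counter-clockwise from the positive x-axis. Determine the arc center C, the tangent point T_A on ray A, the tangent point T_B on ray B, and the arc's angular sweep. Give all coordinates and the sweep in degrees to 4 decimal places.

center=(-31.0563,-36.6570) T_A=(-27.4124,-22.8324) T_B=(-18.2540,-43.0208) sweep=101.6648

bisector direction at 204.4014° = (-0.910674,-0.413127)
center distance |VC| = r/sin(θ/2) = 14.296816/sin(39.1676°) = 22.636194
C = V + |VC|·bis = (-31.0563,-36.6570)
T_A = V + ((C−V)·d_A)·d_A = V + 17.5499·d_A = (-27.4124,-22.8324)
T_B = V + ((C−V)·d_B)·d_B = V + 17.5499·d_B = (-18.2540,-43.0208)
sweep = 180° − θ = 101.6648°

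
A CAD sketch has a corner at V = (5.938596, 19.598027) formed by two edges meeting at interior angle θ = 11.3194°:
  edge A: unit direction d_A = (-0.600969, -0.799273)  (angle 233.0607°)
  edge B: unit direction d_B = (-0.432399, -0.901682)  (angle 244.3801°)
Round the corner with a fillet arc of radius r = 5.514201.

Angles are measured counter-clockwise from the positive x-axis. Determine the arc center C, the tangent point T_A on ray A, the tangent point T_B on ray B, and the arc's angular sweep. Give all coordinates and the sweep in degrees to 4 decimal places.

center=(-23.0926,-28.1883) T_A=(-27.5000,-24.8744) T_B=(-18.1206,-30.5726) sweep=168.6806

bisector direction at 238.7204° = (-0.519215,-0.854644)
center distance |VC| = r/sin(θ/2) = 5.514201/sin(5.6597°) = 55.913711
C = V + |VC|·bis = (-23.0926,-28.1883)
T_A = V + ((C−V)·d_A)·d_A = V + 55.6411·d_A = (-27.5000,-24.8744)
T_B = V + ((C−V)·d_B)·d_B = V + 55.6411·d_B = (-18.1206,-30.5726)
sweep = 180° − θ = 168.6806°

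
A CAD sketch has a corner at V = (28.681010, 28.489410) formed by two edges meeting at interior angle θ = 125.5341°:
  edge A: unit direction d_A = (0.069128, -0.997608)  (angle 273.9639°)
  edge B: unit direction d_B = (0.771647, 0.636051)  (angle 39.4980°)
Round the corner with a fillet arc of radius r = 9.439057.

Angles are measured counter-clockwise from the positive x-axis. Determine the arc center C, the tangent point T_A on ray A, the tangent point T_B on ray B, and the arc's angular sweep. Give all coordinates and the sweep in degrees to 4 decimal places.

bisector direction at 336.7310° = (0.918660,-0.395049)
center distance |VC| = r/sin(θ/2) = 9.439057/sin(62.7670°) = 10.615781
C = V + |VC|·bis = (38.4333,24.2957)
T_A = V + ((C−V)·d_A)·d_A = V + 4.8579·d_A = (29.0168,23.6432)
T_B = V + ((C−V)·d_B)·d_B = V + 4.8579·d_B = (32.4296,31.5793)
sweep = 180° − θ = 54.4659°

center=(38.4333,24.2957) T_A=(29.0168,23.6432) T_B=(32.4296,31.5793) sweep=54.4659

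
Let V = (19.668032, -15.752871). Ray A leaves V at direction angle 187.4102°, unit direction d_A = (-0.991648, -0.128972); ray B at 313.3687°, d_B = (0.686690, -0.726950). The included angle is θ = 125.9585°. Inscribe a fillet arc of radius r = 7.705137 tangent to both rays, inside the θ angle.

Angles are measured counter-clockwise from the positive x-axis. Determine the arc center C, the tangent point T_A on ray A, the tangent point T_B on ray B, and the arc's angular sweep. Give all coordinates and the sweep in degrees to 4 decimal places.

bisector direction at 250.3895° = (-0.335625,-0.941996)
center distance |VC| = r/sin(θ/2) = 7.705137/sin(62.9793°) = 8.649274
C = V + |VC|·bis = (16.7651,-23.9004)
T_A = V + ((C−V)·d_A)·d_A = V + 3.9295·d_A = (15.7714,-16.2597)
T_B = V + ((C−V)·d_B)·d_B = V + 3.9295·d_B = (22.3664,-18.6094)
sweep = 180° − θ = 54.0415°

center=(16.7651,-23.9004) T_A=(15.7714,-16.2597) T_B=(22.3664,-18.6094) sweep=54.0415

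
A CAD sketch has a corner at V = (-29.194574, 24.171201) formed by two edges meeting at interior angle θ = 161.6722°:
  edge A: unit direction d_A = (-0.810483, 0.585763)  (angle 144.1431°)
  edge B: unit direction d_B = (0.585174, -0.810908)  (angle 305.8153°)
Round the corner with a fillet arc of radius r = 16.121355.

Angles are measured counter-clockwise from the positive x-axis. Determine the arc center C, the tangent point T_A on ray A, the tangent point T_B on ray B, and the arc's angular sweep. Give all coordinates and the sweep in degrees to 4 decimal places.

bisector direction at 224.9792° = (-0.707363,-0.706850)
center distance |VC| = r/sin(θ/2) = 16.121355/sin(80.8361°) = 16.329775
C = V + |VC|·bis = (-40.7457,12.6285)
T_A = V + ((C−V)·d_A)·d_A = V + 2.6007·d_A = (-31.3024,25.6946)
T_B = V + ((C−V)·d_B)·d_B = V + 2.6007·d_B = (-27.6727,22.0623)
sweep = 180° − θ = 18.3278°

center=(-40.7457,12.6285) T_A=(-31.3024,25.6946) T_B=(-27.6727,22.0623) sweep=18.3278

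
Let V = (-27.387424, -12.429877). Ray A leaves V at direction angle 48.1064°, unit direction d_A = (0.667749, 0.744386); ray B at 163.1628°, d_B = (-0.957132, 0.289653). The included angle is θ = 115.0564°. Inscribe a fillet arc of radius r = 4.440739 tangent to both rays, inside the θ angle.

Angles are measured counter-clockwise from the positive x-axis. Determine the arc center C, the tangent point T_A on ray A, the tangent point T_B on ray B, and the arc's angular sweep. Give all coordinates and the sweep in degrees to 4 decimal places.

bisector direction at 105.6346° = (-0.269501,0.963000)
center distance |VC| = r/sin(θ/2) = 4.440739/sin(57.5282°) = 5.263686
C = V + |VC|·bis = (-28.8060,-7.3609)
T_A = V + ((C−V)·d_A)·d_A = V + 2.8260·d_A = (-25.5004,-10.3262)
T_B = V + ((C−V)·d_B)·d_B = V + 2.8260·d_B = (-30.0923,-11.6113)
sweep = 180° − θ = 64.9436°

center=(-28.8060,-7.3609) T_A=(-25.5004,-10.3262) T_B=(-30.0923,-11.6113) sweep=64.9436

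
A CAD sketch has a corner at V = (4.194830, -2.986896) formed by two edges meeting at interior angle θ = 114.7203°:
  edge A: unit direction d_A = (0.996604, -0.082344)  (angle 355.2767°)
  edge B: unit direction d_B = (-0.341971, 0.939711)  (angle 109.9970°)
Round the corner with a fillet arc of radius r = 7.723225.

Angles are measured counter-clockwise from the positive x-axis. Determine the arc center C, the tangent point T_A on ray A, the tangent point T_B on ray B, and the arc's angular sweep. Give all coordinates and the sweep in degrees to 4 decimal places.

center=(9.7608,4.3028) T_A=(9.1248,-3.3942) T_B=(2.5032,1.6616) sweep=65.2797

bisector direction at 52.6368° = (0.606865,0.794805)
center distance |VC| = r/sin(θ/2) = 7.723225/sin(57.3601°) = 9.171632
C = V + |VC|·bis = (9.7608,4.3028)
T_A = V + ((C−V)·d_A)·d_A = V + 4.9468·d_A = (9.1248,-3.3942)
T_B = V + ((C−V)·d_B)·d_B = V + 4.9468·d_B = (2.5032,1.6616)
sweep = 180° − θ = 65.2797°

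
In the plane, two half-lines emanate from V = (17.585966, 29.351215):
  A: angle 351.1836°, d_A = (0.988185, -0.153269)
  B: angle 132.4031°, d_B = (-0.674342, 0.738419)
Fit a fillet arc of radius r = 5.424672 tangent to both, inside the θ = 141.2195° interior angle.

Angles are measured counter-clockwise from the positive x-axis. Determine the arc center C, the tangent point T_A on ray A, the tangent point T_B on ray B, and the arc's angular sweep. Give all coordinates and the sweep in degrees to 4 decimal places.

bisector direction at 61.7934° = (0.472653,0.881249)
center distance |VC| = r/sin(θ/2) = 5.424672/sin(70.6098°) = 5.750866
C = V + |VC|·bis = (20.3041,34.4192)
T_A = V + ((C−V)·d_A)·d_A = V + 1.9093·d_A = (19.4727,29.0586)
T_B = V + ((C−V)·d_B)·d_B = V + 1.9093·d_B = (16.2985,30.7611)
sweep = 180° − θ = 38.7805°

center=(20.3041,34.4192) T_A=(19.4727,29.0586) T_B=(16.2985,30.7611) sweep=38.7805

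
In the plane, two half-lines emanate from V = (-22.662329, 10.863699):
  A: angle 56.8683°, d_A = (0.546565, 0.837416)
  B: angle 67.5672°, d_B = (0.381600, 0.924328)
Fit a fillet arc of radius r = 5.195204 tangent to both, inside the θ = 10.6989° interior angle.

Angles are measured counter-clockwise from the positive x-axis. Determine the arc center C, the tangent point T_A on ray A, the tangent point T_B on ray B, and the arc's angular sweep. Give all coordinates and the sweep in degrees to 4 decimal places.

center=(3.3116,60.1647) T_A=(7.6622,57.3252) T_B=(-1.4904,62.1472) sweep=169.3011

bisector direction at 62.2178° = (0.466113,0.884725)
center distance |VC| = r/sin(θ/2) = 5.195204/sin(5.3495°) = 55.724638
C = V + |VC|·bis = (3.3116,60.1647)
T_A = V + ((C−V)·d_A)·d_A = V + 55.4819·d_A = (7.6622,57.3252)
T_B = V + ((C−V)·d_B)·d_B = V + 55.4819·d_B = (-1.4904,62.1472)
sweep = 180° − θ = 169.3011°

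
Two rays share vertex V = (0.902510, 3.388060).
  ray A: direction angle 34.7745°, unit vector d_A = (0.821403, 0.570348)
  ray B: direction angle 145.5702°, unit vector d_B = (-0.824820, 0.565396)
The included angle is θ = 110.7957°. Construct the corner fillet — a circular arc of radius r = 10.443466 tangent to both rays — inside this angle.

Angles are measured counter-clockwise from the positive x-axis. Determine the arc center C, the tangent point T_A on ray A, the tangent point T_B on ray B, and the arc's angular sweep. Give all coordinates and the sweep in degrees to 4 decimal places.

center=(0.8643,16.0757) T_A=(6.8208,7.4974) T_B=(-5.0404,7.4618) sweep=69.2043

bisector direction at 90.1723° = (-0.003008,0.999995)
center distance |VC| = r/sin(θ/2) = 10.443466/sin(55.3978°) = 12.687735
C = V + |VC|·bis = (0.8643,16.0757)
T_A = V + ((C−V)·d_A)·d_A = V + 7.2050·d_A = (6.8208,7.4974)
T_B = V + ((C−V)·d_B)·d_B = V + 7.2050·d_B = (-5.0404,7.4618)
sweep = 180° − θ = 69.2043°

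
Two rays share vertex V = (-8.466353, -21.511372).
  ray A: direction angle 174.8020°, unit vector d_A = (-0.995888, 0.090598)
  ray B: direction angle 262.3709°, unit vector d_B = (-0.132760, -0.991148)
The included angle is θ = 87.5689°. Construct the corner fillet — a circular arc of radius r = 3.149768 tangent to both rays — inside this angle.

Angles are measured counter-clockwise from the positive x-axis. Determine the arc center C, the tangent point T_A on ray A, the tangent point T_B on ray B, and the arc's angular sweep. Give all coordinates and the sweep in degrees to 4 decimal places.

bisector direction at 218.5865° = (-0.781668,-0.623695)
center distance |VC| = r/sin(θ/2) = 3.149768/sin(43.7844°) = 4.552035
C = V + |VC|·bis = (-12.0245,-24.3505)
T_A = V + ((C−V)·d_A)·d_A = V + 3.2863·d_A = (-11.7392,-21.2136)
T_B = V + ((C−V)·d_B)·d_B = V + 3.2863·d_B = (-8.9026,-24.7686)
sweep = 180° − θ = 92.4311°

center=(-12.0245,-24.3505) T_A=(-11.7392,-21.2136) T_B=(-8.9026,-24.7686) sweep=92.4311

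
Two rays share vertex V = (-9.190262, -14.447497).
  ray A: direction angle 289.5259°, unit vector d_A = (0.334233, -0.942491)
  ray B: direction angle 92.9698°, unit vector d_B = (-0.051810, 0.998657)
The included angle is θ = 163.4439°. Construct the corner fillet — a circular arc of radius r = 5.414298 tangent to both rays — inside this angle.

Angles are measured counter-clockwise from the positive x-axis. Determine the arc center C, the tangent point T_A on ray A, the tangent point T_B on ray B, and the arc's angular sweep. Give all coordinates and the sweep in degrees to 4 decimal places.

center=(-3.8240,-13.3803) T_A=(-8.9270,-15.1899) T_B=(-9.2311,-13.6608) sweep=16.5561

bisector direction at 11.2478° = (0.980793,0.195054)
center distance |VC| = r/sin(θ/2) = 5.414298/sin(81.7220°) = 5.471303
C = V + |VC|·bis = (-3.8240,-13.3803)
T_A = V + ((C−V)·d_A)·d_A = V + 0.7877·d_A = (-8.9270,-15.1899)
T_B = V + ((C−V)·d_B)·d_B = V + 0.7877·d_B = (-9.2311,-13.6608)
sweep = 180° − θ = 16.5561°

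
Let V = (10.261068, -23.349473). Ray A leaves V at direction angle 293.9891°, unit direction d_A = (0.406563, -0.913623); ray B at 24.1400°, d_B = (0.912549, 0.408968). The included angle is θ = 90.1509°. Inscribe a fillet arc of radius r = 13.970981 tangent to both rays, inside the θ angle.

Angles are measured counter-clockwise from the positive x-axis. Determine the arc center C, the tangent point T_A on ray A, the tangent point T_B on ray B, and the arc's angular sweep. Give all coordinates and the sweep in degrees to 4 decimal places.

center=(28.6904,-30.4000) T_A=(15.9262,-36.0801) T_B=(22.9767,-17.6508) sweep=89.8491

bisector direction at 339.0646° = (0.933984,-0.357316)
center distance |VC| = r/sin(θ/2) = 13.970981/sin(45.0754°) = 19.731984
C = V + |VC|·bis = (28.6904,-30.4000)
T_A = V + ((C−V)·d_A)·d_A = V + 13.9342·d_A = (15.9262,-36.0801)
T_B = V + ((C−V)·d_B)·d_B = V + 13.9342·d_B = (22.9767,-17.6508)
sweep = 180° − θ = 89.8491°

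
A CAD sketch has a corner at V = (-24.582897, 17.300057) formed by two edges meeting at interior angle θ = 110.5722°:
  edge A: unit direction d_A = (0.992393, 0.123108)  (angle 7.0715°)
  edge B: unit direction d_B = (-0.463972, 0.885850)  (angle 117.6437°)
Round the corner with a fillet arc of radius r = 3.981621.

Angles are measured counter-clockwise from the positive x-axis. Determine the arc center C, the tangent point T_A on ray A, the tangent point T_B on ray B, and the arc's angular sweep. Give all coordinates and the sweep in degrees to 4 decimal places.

center=(-22.3356,21.5910) T_A=(-21.8454,17.6396) T_B=(-25.8627,19.7436) sweep=69.4278

bisector direction at 62.3576° = (0.463952,0.885860)
center distance |VC| = r/sin(θ/2) = 3.981621/sin(55.2861°) = 4.843786
C = V + |VC|·bis = (-22.3356,21.5910)
T_A = V + ((C−V)·d_A)·d_A = V + 2.7584·d_A = (-21.8454,17.6396)
T_B = V + ((C−V)·d_B)·d_B = V + 2.7584·d_B = (-25.8627,19.7436)
sweep = 180° − θ = 69.4278°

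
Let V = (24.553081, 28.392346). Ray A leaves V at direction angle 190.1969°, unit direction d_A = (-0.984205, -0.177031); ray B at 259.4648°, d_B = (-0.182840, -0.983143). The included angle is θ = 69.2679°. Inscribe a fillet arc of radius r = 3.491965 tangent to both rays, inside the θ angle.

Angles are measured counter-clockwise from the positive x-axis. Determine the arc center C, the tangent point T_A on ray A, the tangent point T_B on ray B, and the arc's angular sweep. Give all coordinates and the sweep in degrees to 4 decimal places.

center=(20.1956,24.0606) T_A=(19.5775,27.4974) T_B=(23.6287,23.4221) sweep=110.7321

bisector direction at 224.8308° = (-0.709191,-0.705016)
center distance |VC| = r/sin(θ/2) = 3.491965/sin(34.6339°) = 6.144241
C = V + |VC|·bis = (20.1956,24.0606)
T_A = V + ((C−V)·d_A)·d_A = V + 5.0555·d_A = (19.5775,27.4974)
T_B = V + ((C−V)·d_B)·d_B = V + 5.0555·d_B = (23.6287,23.4221)
sweep = 180° − θ = 110.7321°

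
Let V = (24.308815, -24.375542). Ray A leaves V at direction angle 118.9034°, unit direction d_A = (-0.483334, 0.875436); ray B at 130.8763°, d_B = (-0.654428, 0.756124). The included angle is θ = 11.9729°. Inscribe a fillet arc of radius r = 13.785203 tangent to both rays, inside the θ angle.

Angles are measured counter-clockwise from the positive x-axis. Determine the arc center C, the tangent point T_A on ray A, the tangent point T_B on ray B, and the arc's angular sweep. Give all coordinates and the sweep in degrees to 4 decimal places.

bisector direction at 124.8899° = (-0.572001,0.820253)
center distance |VC| = r/sin(θ/2) = 13.785203/sin(5.9864°) = 132.177309
C = V + |VC|·bis = (-51.2967,84.0433)
T_A = V + ((C−V)·d_A)·d_A = V + 131.4565·d_A = (-39.2286,90.7062)
T_B = V + ((C−V)·d_B)·d_B = V + 131.4565·d_B = (-61.7200,75.0219)
sweep = 180° − θ = 168.0271°

center=(-51.2967,84.0433) T_A=(-39.2286,90.7062) T_B=(-61.7200,75.0219) sweep=168.0271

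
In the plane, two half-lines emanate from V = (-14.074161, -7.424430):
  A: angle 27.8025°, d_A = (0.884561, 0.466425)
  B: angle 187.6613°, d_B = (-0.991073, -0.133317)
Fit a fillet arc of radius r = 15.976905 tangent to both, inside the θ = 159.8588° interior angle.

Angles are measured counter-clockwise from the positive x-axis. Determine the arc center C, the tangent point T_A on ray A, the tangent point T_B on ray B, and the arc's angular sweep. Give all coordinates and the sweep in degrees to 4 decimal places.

center=(-19.0163,8.0316) T_A=(-11.5643,-6.1010) T_B=(-16.8863,-7.8027) sweep=20.1412

bisector direction at 107.7319° = (-0.304563,0.952492)
center distance |VC| = r/sin(θ/2) = 15.976905/sin(79.9294°) = 16.226912
C = V + |VC|·bis = (-19.0163,8.0316)
T_A = V + ((C−V)·d_A)·d_A = V + 2.8375·d_A = (-11.5643,-6.1010)
T_B = V + ((C−V)·d_B)·d_B = V + 2.8375·d_B = (-16.8863,-7.8027)
sweep = 180° − θ = 20.1412°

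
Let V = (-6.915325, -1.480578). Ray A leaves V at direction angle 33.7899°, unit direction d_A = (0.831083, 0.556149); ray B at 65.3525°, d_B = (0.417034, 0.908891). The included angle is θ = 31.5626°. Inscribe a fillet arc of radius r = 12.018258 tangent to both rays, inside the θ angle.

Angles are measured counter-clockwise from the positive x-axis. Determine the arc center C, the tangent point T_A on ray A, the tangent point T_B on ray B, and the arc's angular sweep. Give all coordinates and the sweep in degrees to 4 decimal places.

bisector direction at 49.5712° = (0.648503,0.761212)
center distance |VC| = r/sin(θ/2) = 12.018258/sin(15.7813°) = 44.190265
C = V + |VC|·bis = (21.7422,32.1576)
T_A = V + ((C−V)·d_A)·d_A = V + 42.5246·d_A = (28.4261,22.1694)
T_B = V + ((C−V)·d_B)·d_B = V + 42.5246·d_B = (10.8189,37.1696)
sweep = 180° − θ = 148.4374°

center=(21.7422,32.1576) T_A=(28.4261,22.1694) T_B=(10.8189,37.1696) sweep=148.4374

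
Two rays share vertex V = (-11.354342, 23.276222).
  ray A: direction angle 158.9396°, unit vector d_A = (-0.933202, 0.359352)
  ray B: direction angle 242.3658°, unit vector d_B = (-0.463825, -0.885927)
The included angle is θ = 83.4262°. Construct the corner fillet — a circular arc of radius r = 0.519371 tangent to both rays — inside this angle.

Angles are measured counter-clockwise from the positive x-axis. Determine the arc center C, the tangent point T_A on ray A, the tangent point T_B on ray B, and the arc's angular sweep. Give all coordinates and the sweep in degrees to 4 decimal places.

center=(-12.0847,23.0009) T_A=(-11.8981,23.4856) T_B=(-11.6246,22.7600) sweep=96.5738

bisector direction at 200.6527° = (-0.935736,-0.352702)
center distance |VC| = r/sin(θ/2) = 0.519371/sin(41.7131°) = 0.780538
C = V + |VC|·bis = (-12.0847,23.0009)
T_A = V + ((C−V)·d_A)·d_A = V + 0.5827·d_A = (-11.8981,23.4856)
T_B = V + ((C−V)·d_B)·d_B = V + 0.5827·d_B = (-11.6246,22.7600)
sweep = 180° − θ = 96.5738°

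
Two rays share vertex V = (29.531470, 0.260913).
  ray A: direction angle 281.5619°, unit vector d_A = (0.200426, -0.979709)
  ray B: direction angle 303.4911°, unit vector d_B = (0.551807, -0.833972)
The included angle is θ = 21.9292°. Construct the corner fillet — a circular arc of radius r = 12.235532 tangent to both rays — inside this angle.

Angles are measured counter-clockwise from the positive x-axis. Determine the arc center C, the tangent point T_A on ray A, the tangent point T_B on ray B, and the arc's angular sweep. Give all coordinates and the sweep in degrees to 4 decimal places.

bisector direction at 292.5265° = (0.383111,-0.923702)
center distance |VC| = r/sin(θ/2) = 12.235532/sin(10.9646°) = 64.328988
C = V + |VC|·bis = (54.1766,-59.1599)
T_A = V + ((C−V)·d_A)·d_A = V + 63.1547·d_A = (42.1893,-61.6123)
T_B = V + ((C−V)·d_B)·d_B = V + 63.1547·d_B = (64.3807,-52.4083)
sweep = 180° − θ = 158.0708°

center=(54.1766,-59.1599) T_A=(42.1893,-61.6123) T_B=(64.3807,-52.4083) sweep=158.0708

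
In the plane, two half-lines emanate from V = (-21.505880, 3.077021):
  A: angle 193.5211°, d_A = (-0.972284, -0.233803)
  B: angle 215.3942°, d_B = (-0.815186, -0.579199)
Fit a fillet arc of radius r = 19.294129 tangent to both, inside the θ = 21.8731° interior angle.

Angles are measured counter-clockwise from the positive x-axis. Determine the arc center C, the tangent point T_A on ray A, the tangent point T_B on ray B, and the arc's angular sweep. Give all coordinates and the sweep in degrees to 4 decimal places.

bisector direction at 204.4577° = (-0.910268,-0.414021)
center distance |VC| = r/sin(θ/2) = 19.294129/sin(10.9366°) = 101.696946
C = V + |VC|·bis = (-114.0773,-39.0276)
T_A = V + ((C−V)·d_A)·d_A = V + 99.8499·d_A = (-118.5883,-20.2682)
T_B = V + ((C−V)·d_B)·d_B = V + 99.8499·d_B = (-102.9022,-54.7559)
sweep = 180° − θ = 158.1269°

center=(-114.0773,-39.0276) T_A=(-118.5883,-20.2682) T_B=(-102.9022,-54.7559) sweep=158.1269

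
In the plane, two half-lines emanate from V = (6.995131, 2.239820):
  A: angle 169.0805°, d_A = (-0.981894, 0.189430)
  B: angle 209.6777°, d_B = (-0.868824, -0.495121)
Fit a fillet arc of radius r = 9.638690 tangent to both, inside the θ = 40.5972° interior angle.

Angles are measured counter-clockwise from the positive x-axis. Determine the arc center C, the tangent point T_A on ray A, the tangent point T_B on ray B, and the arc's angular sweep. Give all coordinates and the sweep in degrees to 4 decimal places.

center=(-20.4176,-2.2881) T_A=(-18.5918,7.1761) T_B=(-15.6453,-10.6624) sweep=139.4028

bisector direction at 189.3791° = (-0.986632,-0.162966)
center distance |VC| = r/sin(θ/2) = 9.638690/sin(20.2986°) = 27.784192
C = V + |VC|·bis = (-20.4176,-2.2881)
T_A = V + ((C−V)·d_A)·d_A = V + 26.0587·d_A = (-18.5918,7.1761)
T_B = V + ((C−V)·d_B)·d_B = V + 26.0587·d_B = (-15.6453,-10.6624)
sweep = 180° − θ = 139.4028°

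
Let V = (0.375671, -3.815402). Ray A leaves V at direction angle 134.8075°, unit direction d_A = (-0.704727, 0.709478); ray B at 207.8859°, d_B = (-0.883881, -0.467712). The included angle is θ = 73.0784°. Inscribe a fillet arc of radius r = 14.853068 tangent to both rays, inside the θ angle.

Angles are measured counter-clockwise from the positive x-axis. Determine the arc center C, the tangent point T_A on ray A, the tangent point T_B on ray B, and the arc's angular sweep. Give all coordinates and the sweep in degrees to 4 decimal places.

center=(-24.2879,-0.0619) T_A=(-13.7499,10.4054) T_B=(-17.3409,-13.1903) sweep=106.9216

bisector direction at 171.3467° = (-0.988617,0.150455)
center distance |VC| = r/sin(θ/2) = 14.853068/sin(36.5392°) = 24.947516
C = V + |VC|·bis = (-24.2879,-0.0619)
T_A = V + ((C−V)·d_A)·d_A = V + 20.0441·d_A = (-13.7499,10.4054)
T_B = V + ((C−V)·d_B)·d_B = V + 20.0441·d_B = (-17.3409,-13.1903)
sweep = 180° − θ = 106.9216°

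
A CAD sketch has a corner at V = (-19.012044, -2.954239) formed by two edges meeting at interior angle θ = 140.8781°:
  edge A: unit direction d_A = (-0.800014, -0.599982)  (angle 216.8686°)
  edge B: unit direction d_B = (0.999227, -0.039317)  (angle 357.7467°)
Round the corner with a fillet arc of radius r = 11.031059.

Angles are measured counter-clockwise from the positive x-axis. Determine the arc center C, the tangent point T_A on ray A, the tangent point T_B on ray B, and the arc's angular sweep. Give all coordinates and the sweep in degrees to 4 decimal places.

center=(-15.5293,-14.1309) T_A=(-22.1477,-5.3059) T_B=(-15.0956,-3.1083) sweep=39.1219

bisector direction at 287.3076° = (0.297502,-0.954721)
center distance |VC| = r/sin(θ/2) = 11.031059/sin(70.4390°) = 11.706701
C = V + |VC|·bis = (-15.5293,-14.1309)
T_A = V + ((C−V)·d_A)·d_A = V + 3.9195·d_A = (-22.1477,-5.3059)
T_B = V + ((C−V)·d_B)·d_B = V + 3.9195·d_B = (-15.0956,-3.1083)
sweep = 180° − θ = 39.1219°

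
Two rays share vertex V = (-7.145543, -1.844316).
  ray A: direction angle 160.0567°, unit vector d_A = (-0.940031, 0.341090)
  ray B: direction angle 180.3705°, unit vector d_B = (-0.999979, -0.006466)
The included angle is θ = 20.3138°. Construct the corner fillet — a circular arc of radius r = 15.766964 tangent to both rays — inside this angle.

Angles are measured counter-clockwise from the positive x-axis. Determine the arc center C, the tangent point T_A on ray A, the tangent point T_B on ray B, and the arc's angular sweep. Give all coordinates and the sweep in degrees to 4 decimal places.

bisector direction at 170.2136° = (-0.985448,0.169976)
center distance |VC| = r/sin(θ/2) = 15.766964/sin(10.1569°) = 89.410093
C = V + |VC|·bis = (-95.2546,13.3532)
T_A = V + ((C−V)·d_A)·d_A = V + 88.0089·d_A = (-89.8766,28.1746)
T_B = V + ((C−V)·d_B)·d_B = V + 88.0089·d_B = (-95.1526,-2.4134)
sweep = 180° − θ = 159.6862°

center=(-95.2546,13.3532) T_A=(-89.8766,28.1746) T_B=(-95.1526,-2.4134) sweep=159.6862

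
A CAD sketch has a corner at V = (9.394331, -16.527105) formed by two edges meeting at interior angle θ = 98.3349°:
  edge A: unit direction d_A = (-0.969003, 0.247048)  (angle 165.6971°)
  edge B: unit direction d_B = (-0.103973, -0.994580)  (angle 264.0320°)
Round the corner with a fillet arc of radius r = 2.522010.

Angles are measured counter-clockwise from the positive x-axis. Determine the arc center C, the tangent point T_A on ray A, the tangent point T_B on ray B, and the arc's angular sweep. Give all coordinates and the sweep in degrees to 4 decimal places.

bisector direction at 214.8646° = (-0.820506,-0.571638)
center distance |VC| = r/sin(θ/2) = 2.522010/sin(49.1675°) = 3.333242
C = V + |VC|·bis = (6.6594,-18.4325)
T_A = V + ((C−V)·d_A)·d_A = V + 2.1794·d_A = (7.2824,-15.9887)
T_B = V + ((C−V)·d_B)·d_B = V + 2.1794·d_B = (9.1677,-18.6947)
sweep = 180° − θ = 81.6651°

center=(6.6594,-18.4325) T_A=(7.2824,-15.9887) T_B=(9.1677,-18.6947) sweep=81.6651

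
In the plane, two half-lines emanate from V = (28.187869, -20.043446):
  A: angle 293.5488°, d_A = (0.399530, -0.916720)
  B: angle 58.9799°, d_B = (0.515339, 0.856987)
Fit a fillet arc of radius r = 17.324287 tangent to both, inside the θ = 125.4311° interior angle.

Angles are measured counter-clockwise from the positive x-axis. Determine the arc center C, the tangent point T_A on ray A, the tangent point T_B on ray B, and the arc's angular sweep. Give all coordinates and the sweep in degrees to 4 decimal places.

center=(47.6395,-21.3135) T_A=(31.7580,-28.2351) T_B=(32.7928,-12.3856) sweep=54.5689

bisector direction at 356.2644° = (0.997875,-0.065153)
center distance |VC| = r/sin(θ/2) = 17.324287/sin(62.7156°) = 19.493051
C = V + |VC|·bis = (47.6395,-21.3135)
T_A = V + ((C−V)·d_A)·d_A = V + 8.9358·d_A = (31.7580,-28.2351)
T_B = V + ((C−V)·d_B)·d_B = V + 8.9358·d_B = (32.7928,-12.3856)
sweep = 180° − θ = 54.5689°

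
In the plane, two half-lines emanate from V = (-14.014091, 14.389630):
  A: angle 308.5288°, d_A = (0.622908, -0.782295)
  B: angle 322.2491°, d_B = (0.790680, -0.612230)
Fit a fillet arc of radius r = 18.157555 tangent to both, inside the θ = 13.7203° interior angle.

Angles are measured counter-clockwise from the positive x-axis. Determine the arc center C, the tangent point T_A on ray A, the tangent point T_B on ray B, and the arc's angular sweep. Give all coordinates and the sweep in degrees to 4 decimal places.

center=(94.2035,-92.3686) T_A=(79.9989,-103.6791) T_B=(105.3201,-78.0118) sweep=166.2797

bisector direction at 315.3890° = (0.711891,-0.702290)
center distance |VC| = r/sin(θ/2) = 18.157555/sin(6.8601°) = 152.014335
C = V + |VC|·bis = (94.2035,-92.3686)
T_A = V + ((C−V)·d_A)·d_A = V + 150.9260·d_A = (79.9989,-103.6791)
T_B = V + ((C−V)·d_B)·d_B = V + 150.9260·d_B = (105.3201,-78.0118)
sweep = 180° − θ = 166.2797°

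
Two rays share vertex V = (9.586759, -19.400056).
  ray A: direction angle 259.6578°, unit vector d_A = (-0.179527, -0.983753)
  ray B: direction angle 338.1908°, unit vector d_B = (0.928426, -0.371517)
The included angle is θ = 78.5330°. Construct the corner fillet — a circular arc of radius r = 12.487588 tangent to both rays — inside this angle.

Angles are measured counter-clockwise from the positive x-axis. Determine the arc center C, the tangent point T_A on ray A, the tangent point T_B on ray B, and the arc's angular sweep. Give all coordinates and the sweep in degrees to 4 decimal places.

bisector direction at 298.9243° = (0.483654,-0.875259)
center distance |VC| = r/sin(θ/2) = 12.487588/sin(39.2665°) = 19.729862
C = V + |VC|·bis = (19.1292,-36.6688)
T_A = V + ((C−V)·d_A)·d_A = V + 15.2751·d_A = (6.8445,-34.4269)
T_B = V + ((C−V)·d_B)·d_B = V + 15.2751·d_B = (23.7685,-25.0750)
sweep = 180° − θ = 101.4670°

center=(19.1292,-36.6688) T_A=(6.8445,-34.4269) T_B=(23.7685,-25.0750) sweep=101.4670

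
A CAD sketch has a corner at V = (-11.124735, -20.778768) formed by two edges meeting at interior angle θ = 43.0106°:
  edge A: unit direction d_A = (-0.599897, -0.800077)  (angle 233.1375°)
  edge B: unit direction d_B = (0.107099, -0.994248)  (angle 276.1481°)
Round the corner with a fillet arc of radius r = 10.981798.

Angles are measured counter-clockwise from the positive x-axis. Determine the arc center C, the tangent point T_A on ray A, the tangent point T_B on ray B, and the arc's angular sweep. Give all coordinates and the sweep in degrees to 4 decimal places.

bisector direction at 254.6428° = (-0.264836,-0.964294)
center distance |VC| = r/sin(θ/2) = 10.981798/sin(21.5053°) = 29.956843
C = V + |VC|·bis = (-19.0584,-49.6660)
T_A = V + ((C−V)·d_A)·d_A = V + 27.8714·d_A = (-27.8447,-43.0780)
T_B = V + ((C−V)·d_B)·d_B = V + 27.8714·d_B = (-8.1397,-48.4898)
sweep = 180° − θ = 136.9894°

center=(-19.0584,-49.6660) T_A=(-27.8447,-43.0780) T_B=(-8.1397,-48.4898) sweep=136.9894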